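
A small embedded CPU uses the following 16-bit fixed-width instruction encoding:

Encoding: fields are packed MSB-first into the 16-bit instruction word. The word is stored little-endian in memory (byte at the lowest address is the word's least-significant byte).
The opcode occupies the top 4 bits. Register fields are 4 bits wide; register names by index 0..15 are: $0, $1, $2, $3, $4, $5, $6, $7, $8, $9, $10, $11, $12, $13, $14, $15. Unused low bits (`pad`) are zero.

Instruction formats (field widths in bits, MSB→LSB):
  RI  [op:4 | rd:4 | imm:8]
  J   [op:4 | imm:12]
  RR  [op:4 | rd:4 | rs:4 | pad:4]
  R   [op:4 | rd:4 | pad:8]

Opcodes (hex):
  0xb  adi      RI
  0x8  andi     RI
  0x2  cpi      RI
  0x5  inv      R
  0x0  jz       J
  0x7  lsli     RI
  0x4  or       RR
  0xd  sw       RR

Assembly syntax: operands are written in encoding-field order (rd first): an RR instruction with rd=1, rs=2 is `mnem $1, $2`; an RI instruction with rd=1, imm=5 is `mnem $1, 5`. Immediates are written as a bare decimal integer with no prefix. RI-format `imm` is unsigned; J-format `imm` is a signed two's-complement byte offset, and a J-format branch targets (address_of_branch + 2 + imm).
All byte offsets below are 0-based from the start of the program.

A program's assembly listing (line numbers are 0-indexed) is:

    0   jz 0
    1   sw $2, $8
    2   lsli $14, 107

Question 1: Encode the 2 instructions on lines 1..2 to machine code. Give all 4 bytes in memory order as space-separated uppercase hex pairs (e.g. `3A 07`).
line 1 (sw): pack op=0xd:4|rd=2:4|rs=8:4|pad=0:4 = 0xd280; little→ 80 d2
line 2 (lsli): pack op=0x7:4|rd=14:4|imm=107:8 = 0x7e6b; little→ 6b 7e

80 D2 6B 7E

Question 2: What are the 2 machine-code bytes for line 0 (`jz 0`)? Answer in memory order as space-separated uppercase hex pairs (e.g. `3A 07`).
00 00

0. jz fields op=0x0:4|imm=0:12 → word 0000h → 00 00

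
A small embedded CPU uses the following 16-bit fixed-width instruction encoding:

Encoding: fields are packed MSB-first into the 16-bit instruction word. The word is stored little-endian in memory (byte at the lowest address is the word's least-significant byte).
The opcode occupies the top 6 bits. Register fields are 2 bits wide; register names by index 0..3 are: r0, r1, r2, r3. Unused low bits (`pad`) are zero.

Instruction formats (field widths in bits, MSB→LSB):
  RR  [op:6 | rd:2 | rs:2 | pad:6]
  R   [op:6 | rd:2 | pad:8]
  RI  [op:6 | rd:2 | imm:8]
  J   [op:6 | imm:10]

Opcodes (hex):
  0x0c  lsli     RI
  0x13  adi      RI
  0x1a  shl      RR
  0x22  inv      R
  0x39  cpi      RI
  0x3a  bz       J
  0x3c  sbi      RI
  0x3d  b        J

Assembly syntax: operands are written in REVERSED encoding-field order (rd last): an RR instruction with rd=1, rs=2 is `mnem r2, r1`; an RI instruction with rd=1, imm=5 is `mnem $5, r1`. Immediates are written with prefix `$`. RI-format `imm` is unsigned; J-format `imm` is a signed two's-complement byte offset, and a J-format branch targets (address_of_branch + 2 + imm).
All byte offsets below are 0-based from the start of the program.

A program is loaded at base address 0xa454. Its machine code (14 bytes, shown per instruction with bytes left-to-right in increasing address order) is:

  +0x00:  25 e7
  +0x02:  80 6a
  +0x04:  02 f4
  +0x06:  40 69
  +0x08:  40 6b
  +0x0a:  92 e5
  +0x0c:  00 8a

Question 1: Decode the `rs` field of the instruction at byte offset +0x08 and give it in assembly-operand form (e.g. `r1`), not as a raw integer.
@+08  little-endian(40 6b) = 0x6b40
  opcode bits[15:10]=0x1a: shl/RR
  [9:8] rd=3 = r3
  [7:6] rs=1 = r1

r1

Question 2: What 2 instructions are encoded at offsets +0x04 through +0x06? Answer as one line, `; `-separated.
b $2; shl r1, r1

[04] 02 f4 → 0xf402
  op=0xf402>>10=0x3d ⇒ b (J)
  imm: (w>>0)&0x3ff=0x2 → $2
[06] 40 69 → 0x6940
  op=0x6940>>10=0x1a ⇒ shl (RR)
  rd: (w>>8)&0x3=0x1 → r1
  rs: (w>>6)&0x3=0x1 → r1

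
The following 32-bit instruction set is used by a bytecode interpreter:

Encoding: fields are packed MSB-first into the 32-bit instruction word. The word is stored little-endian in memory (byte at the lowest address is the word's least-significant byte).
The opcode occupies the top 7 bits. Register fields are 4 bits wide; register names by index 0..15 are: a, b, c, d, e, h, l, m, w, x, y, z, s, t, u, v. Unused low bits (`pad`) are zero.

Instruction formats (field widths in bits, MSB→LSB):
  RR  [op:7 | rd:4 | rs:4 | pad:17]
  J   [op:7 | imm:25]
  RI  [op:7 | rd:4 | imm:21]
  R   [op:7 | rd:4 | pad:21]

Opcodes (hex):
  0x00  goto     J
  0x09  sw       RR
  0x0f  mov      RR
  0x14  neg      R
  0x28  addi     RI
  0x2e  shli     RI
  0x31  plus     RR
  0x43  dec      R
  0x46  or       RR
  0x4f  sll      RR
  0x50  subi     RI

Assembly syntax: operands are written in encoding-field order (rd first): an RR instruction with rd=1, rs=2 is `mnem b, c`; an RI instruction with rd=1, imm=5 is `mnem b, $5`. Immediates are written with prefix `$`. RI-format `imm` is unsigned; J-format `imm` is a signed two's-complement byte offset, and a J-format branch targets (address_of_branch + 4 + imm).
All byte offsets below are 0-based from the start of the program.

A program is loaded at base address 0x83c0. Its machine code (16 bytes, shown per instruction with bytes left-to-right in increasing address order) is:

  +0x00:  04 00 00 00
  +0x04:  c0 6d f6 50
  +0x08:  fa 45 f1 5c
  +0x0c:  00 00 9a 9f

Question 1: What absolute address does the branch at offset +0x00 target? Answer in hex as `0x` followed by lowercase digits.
0x83c8

off 0x00: read 04 00 00 00 as little → 0x00000004
  op=0x00000004>>25=0x0 ⇒ goto (J)
  imm@[24:0]=0x4 ⇒ $4
  target = base 0x83c0 + off 0x00 + 4 + imm 4 = 0x83c8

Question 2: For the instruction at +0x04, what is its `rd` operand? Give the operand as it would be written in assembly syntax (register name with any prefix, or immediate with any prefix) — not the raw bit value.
off 0x04: read c0 6d f6 50 as little → 0x50f66dc0
  top 7b → 0x28 → addi [RI]
  rd: (w>>21)&0xf=0x7 → m
  imm: (w>>0)&0x1fffff=0x166dc0 → $1469888

m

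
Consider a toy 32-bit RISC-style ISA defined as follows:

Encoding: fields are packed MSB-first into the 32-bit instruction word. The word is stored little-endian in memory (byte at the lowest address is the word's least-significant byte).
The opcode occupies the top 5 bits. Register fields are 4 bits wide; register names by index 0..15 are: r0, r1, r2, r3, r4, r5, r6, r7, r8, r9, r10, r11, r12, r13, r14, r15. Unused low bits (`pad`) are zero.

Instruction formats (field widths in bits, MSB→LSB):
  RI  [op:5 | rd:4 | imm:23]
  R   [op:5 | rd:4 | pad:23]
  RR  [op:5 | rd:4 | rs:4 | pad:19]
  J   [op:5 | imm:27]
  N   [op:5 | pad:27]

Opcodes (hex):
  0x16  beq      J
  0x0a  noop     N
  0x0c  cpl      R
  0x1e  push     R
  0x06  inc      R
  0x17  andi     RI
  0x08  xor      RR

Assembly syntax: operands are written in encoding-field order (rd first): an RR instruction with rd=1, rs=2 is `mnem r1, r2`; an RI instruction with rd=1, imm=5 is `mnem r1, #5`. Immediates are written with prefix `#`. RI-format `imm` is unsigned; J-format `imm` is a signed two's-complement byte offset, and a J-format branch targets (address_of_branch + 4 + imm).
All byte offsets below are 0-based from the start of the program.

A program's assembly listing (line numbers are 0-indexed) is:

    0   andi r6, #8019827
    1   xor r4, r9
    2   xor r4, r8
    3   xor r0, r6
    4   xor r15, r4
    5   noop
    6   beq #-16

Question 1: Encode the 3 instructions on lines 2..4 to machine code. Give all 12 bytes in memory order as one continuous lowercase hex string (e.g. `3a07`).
00004042000030400000a047

L2: xor op=0x8:5|rd=4:4|rs=8:4|pad=0:19 ⇒ 0x42400000 ⇒ little 00 00 40 42
L3: xor op=0x8:5|rd=0:4|rs=6:4|pad=0:19 ⇒ 0x40300000 ⇒ little 00 00 30 40
L4: xor op=0x8:5|rd=15:4|rs=4:4|pad=0:19 ⇒ 0x47a00000 ⇒ little 00 00 a0 47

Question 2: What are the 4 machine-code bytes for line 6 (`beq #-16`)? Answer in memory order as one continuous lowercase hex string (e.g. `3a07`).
line 6 (beq): pack op=0x16:5|imm=-16:27 = 0xb7fffff0; little→ f0 ff ff b7

f0ffffb7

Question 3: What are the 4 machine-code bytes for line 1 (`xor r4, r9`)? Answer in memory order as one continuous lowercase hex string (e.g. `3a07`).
00004842

L1: xor op=0x8:5|rd=4:4|rs=9:4|pad=0:19 ⇒ 0x42480000 ⇒ little 00 00 48 42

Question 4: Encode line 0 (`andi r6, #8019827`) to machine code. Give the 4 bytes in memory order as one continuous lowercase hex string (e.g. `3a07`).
735f7abb

0. andi fields op=0x17:5|rd=6:4|imm=8019827:23 → word bb7a5f73h → 73 5f 7a bb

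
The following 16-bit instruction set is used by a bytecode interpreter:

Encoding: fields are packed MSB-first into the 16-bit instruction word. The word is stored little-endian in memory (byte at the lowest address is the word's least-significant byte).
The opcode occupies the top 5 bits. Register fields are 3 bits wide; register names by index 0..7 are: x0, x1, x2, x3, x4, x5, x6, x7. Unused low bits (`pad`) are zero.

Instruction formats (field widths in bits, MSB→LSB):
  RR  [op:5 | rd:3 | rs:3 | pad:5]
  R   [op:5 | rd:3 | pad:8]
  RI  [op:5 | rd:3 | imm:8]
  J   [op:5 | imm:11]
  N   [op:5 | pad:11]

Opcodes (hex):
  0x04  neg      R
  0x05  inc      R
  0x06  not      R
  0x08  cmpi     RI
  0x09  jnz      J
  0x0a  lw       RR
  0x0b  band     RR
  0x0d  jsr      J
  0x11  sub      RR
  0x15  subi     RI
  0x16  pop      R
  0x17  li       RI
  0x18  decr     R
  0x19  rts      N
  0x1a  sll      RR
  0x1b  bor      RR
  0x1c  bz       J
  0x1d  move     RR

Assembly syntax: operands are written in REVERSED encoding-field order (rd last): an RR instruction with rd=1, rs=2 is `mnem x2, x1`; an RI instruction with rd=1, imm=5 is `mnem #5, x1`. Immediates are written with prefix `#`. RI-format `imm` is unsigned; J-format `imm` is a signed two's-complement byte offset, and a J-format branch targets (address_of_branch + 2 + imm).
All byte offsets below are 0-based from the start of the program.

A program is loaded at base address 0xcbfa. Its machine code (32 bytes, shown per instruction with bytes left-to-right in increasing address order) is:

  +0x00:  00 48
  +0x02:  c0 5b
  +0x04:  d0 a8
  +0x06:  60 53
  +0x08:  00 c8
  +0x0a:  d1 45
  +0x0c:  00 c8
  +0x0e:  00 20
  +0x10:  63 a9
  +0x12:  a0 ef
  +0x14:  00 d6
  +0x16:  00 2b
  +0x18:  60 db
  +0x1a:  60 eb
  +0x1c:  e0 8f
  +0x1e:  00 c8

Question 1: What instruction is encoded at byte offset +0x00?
off 0x00: read 00 48 as little → 0x4800
  op=0x4800>>11=0x9 ⇒ jnz (J)
  imm@[10:0]=0x0 ⇒ #0

jnz #0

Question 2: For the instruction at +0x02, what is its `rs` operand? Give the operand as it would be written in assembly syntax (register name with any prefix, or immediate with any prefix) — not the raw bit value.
x6

+0x02: c0 5b ⇒ word 0x5bc0 (little)
  opcode bits[15:11]=0xb: band/RR
  rd@[10:8]=0x3 ⇒ x3
  rs@[7:5]=0x6 ⇒ x6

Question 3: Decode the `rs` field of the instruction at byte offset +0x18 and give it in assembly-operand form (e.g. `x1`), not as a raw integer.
x3

[18] 60 db → 0xdb60
  top 5b → 0x1b → bor [RR]
  [10:8] rd=3 = x3
  [7:5] rs=3 = x3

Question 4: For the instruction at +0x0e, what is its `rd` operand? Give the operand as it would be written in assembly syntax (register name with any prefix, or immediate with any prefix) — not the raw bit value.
off 0x0e: read 00 20 as little → 0x2000
  opcode bits[15:11]=0x4: neg/R
  [10:8] rd=0 = x0

x0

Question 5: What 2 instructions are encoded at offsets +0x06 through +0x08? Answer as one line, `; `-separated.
lw x3, x3; rts

@+06  little-endian(60 53) = 0x5360
  top 5b → 0xa → lw [RR]
  [10:8] rd=3 = x3
  [7:5] rs=3 = x3
@+08  little-endian(00 c8) = 0xc800
  top 5b → 0x19 → rts [N]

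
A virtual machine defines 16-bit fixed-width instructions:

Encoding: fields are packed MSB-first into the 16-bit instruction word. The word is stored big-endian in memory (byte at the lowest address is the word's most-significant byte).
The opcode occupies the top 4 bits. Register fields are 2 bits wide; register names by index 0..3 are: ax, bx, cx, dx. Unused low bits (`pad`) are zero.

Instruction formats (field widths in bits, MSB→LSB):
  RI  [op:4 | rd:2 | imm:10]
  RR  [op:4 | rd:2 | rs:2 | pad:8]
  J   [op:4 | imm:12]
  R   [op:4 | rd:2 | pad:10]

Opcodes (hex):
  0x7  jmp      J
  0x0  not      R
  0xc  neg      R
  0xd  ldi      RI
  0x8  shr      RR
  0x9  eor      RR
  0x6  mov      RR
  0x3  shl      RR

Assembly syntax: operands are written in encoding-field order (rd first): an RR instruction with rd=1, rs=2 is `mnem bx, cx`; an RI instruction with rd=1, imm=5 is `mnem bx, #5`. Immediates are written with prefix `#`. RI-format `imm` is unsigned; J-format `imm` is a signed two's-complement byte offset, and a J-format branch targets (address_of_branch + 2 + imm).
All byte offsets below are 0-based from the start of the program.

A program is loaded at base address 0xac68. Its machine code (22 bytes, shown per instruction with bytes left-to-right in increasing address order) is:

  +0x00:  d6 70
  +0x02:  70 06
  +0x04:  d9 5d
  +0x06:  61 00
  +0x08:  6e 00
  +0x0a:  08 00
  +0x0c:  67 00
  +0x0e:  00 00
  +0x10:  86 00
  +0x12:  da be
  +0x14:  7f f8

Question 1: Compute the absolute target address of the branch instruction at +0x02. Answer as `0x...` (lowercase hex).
0xac72

@+02  big-endian(70 06) = 0x7006
  opcode bits[15:12]=0x7: jmp/J
  imm@[11:0]=0x6 ⇒ #6
  target = base 0xac68 + off 0x02 + 2 + imm 6 = 0xac72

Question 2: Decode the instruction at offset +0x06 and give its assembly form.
+0x06: 61 00 ⇒ word 0x6100 (big)
  op=0x6100>>12=0x6 ⇒ mov (RR)
  rd: (w>>10)&0x3=0x0 → ax
  rs: (w>>8)&0x3=0x1 → bx

mov ax, bx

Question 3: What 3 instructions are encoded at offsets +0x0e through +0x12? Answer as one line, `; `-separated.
not ax; shr bx, cx; ldi cx, #702

off 0x0e: read 00 00 as big → 0x0000
  op=0x0000>>12=0x0 ⇒ not (R)
  [11:10] rd=0 = ax
off 0x10: read 86 00 as big → 0x8600
  op=0x8600>>12=0x8 ⇒ shr (RR)
  [11:10] rd=1 = bx
  [9:8] rs=2 = cx
off 0x12: read da be as big → 0xdabe
  op=0xdabe>>12=0xd ⇒ ldi (RI)
  [11:10] rd=2 = cx
  [9:0] imm=702 = #702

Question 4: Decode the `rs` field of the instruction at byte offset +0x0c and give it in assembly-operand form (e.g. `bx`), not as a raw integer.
@+0c  big-endian(67 00) = 0x6700
  opcode bits[15:12]=0x6: mov/RR
  [11:10] rd=1 = bx
  [9:8] rs=3 = dx

dx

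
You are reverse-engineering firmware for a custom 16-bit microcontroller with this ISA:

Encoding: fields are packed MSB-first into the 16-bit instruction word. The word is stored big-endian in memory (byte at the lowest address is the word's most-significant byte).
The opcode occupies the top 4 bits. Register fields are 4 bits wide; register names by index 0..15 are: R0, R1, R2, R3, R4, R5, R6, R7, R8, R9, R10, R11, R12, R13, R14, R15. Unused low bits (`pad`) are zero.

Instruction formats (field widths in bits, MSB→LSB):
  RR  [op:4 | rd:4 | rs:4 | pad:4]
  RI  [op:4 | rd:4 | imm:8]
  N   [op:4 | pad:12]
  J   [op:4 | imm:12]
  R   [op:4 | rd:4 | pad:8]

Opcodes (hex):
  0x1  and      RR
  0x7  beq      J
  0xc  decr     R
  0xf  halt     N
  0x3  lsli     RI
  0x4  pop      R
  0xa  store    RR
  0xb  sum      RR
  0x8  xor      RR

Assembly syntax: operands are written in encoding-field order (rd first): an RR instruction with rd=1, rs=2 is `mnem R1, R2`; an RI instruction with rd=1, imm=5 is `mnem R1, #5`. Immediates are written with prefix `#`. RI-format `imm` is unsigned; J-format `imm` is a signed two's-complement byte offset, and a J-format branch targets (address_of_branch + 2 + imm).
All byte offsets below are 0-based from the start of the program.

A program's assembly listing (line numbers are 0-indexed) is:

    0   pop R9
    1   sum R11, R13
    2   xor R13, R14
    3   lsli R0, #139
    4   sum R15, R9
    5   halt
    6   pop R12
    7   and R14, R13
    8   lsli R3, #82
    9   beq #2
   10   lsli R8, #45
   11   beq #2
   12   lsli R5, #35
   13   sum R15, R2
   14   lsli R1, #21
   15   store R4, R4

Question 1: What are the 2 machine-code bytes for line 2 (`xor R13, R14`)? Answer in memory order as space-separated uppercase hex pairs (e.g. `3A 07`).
8D E0

2. xor fields op=0x8:4|rd=13:4|rs=14:4|pad=0:4 → word 8de0h → 8d e0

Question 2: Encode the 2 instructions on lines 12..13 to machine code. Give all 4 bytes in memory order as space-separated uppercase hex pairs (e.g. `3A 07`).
line 12 (lsli): pack op=0x3:4|rd=5:4|imm=35:8 = 0x3523; big→ 35 23
line 13 (sum): pack op=0xb:4|rd=15:4|rs=2:4|pad=0:4 = 0xbf20; big→ bf 20

35 23 BF 20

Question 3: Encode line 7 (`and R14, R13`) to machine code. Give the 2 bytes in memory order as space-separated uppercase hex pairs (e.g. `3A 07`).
1E D0

line 7 (and): pack op=0x1:4|rd=14:4|rs=13:4|pad=0:4 = 0x1ed0; big→ 1e d0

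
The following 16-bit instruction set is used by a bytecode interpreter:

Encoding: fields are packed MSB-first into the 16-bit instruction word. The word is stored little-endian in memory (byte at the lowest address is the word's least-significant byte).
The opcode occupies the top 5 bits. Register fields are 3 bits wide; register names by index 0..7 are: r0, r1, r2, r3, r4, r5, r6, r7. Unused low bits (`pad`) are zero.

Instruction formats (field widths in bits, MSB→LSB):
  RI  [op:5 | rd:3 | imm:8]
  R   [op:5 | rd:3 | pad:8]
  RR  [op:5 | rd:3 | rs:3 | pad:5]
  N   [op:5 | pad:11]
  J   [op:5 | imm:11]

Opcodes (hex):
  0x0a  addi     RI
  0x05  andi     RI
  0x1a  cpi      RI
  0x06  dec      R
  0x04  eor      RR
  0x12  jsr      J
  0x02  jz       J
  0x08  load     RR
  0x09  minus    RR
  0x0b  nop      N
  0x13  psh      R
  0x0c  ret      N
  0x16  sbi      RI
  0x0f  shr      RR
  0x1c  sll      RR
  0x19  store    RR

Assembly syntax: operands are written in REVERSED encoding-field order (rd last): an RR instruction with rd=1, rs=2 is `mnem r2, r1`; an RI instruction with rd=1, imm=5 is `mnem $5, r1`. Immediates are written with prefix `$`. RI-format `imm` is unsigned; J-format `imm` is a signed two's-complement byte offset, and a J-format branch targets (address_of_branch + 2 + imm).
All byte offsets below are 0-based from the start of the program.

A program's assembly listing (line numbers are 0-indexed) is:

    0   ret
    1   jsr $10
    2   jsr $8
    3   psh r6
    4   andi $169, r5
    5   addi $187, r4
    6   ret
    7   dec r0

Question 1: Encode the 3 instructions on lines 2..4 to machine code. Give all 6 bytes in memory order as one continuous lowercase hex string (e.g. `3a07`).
0890009ea92d

line 2 (jsr): pack op=0x12:5|imm=8:11 = 0x9008; little→ 08 90
line 3 (psh): pack op=0x13:5|rd=6:3|pad=0:8 = 0x9e00; little→ 00 9e
line 4 (andi): pack op=0x5:5|rd=5:3|imm=169:8 = 0x2da9; little→ a9 2d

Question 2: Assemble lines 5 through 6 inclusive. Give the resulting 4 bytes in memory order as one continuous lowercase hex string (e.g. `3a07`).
L5: addi op=0xa:5|rd=4:3|imm=187:8 ⇒ 0x54bb ⇒ little bb 54
L6: ret op=0xc:5|pad=0:11 ⇒ 0x6000 ⇒ little 00 60

bb540060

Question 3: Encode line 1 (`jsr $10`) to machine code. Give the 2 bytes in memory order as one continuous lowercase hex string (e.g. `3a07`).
1. jsr fields op=0x12:5|imm=10:11 → word 900ah → 0a 90

0a90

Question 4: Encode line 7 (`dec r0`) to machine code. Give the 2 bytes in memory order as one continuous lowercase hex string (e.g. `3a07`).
0030

L7: dec op=0x6:5|rd=0:3|pad=0:8 ⇒ 0x3000 ⇒ little 00 30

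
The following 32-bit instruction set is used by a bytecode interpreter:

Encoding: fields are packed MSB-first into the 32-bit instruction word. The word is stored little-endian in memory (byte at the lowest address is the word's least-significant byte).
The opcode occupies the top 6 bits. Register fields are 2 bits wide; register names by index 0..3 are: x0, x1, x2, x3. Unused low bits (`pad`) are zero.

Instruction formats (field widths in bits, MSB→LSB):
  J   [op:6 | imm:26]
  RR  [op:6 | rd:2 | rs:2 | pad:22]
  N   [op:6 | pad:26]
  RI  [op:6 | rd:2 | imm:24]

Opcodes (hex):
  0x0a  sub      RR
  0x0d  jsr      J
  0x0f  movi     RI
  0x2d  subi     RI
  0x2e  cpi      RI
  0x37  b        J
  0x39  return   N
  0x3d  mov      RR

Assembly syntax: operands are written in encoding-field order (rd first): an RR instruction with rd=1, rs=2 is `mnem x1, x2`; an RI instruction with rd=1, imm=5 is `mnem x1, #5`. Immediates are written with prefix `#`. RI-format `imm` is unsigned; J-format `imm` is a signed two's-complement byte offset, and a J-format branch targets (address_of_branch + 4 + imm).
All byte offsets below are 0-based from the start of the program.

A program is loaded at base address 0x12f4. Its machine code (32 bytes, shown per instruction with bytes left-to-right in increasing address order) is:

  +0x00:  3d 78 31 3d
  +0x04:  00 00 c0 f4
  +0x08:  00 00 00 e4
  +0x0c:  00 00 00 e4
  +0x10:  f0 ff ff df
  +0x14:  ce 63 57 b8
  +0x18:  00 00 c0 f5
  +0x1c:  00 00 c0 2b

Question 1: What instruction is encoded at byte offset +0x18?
mov x1, x3

+0x18: 00 00 c0 f5 ⇒ word 0xf5c00000 (little)
  opcode bits[31:26]=0x3d: mov/RR
  rd@[25:24]=0x1 ⇒ x1
  rs@[23:22]=0x3 ⇒ x3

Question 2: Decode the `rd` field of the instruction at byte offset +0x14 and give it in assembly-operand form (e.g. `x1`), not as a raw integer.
x0

@+14  little-endian(ce 63 57 b8) = 0xb85763ce
  opcode bits[31:26]=0x2e: cpi/RI
  rd@[25:24]=0x0 ⇒ x0
  imm@[23:0]=0x5763ce ⇒ #5727182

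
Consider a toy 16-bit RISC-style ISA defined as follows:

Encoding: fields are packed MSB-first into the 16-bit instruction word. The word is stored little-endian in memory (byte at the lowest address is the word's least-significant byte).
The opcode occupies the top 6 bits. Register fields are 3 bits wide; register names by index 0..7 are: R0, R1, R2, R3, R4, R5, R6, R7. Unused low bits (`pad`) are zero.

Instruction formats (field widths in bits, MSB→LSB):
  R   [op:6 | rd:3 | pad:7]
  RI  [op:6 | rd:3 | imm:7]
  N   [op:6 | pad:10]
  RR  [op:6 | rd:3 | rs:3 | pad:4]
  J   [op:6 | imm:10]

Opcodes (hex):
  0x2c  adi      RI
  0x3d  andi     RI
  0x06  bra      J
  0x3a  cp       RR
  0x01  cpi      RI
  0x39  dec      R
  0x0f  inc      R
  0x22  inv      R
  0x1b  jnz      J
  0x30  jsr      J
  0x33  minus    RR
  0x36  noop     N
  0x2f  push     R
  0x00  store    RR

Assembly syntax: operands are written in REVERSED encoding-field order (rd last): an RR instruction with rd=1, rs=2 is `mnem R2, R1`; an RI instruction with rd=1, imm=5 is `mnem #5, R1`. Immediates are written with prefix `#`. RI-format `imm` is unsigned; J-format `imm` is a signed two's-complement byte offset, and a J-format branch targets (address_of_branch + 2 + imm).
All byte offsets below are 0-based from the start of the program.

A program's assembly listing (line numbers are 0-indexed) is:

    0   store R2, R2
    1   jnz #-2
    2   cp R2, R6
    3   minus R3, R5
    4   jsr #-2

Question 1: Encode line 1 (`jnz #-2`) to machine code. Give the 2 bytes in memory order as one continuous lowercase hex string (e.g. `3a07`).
line 1 (jnz): pack op=0x1b:6|imm=-2:10 = 0x6ffe; little→ fe 6f

fe6f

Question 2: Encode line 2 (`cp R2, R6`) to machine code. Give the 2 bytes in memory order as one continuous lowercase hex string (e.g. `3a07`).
20eb

line 2 (cp): pack op=0x3a:6|rd=6:3|rs=2:3|pad=0:4 = 0xeb20; little→ 20 eb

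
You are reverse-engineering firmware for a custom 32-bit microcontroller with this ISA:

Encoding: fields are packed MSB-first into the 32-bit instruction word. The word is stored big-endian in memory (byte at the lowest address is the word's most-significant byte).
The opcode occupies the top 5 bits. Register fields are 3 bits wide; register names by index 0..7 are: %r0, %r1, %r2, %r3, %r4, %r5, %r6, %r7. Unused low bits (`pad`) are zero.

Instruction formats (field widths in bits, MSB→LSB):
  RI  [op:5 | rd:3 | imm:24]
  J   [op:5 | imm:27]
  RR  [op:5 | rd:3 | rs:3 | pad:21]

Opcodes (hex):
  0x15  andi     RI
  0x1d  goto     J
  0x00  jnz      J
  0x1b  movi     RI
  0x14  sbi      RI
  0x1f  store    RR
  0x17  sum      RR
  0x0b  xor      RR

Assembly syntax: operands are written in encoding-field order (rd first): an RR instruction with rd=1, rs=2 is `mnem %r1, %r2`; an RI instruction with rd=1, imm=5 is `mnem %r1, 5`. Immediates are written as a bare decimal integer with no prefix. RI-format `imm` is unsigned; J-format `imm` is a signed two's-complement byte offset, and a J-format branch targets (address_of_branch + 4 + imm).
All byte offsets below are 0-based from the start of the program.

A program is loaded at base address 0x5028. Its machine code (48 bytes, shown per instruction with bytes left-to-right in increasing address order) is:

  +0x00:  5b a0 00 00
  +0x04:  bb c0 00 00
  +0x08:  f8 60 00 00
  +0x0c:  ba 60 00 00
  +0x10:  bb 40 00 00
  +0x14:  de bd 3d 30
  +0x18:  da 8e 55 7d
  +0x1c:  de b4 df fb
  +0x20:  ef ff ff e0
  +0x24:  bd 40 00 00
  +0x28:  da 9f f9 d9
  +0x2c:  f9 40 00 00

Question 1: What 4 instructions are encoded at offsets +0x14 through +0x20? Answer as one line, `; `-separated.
[14] de bd 3d 30 → 0xdebd3d30
  top 5b → 0x1b → movi [RI]
  rd@[26:24]=0x6 ⇒ %r6
  imm@[23:0]=0xbd3d30 ⇒ 12401968
[18] da 8e 55 7d → 0xda8e557d
  top 5b → 0x1b → movi [RI]
  rd@[26:24]=0x2 ⇒ %r2
  imm@[23:0]=0x8e557d ⇒ 9327997
[1c] de b4 df fb → 0xdeb4dffb
  top 5b → 0x1b → movi [RI]
  rd@[26:24]=0x6 ⇒ %r6
  imm@[23:0]=0xb4dffb ⇒ 11853819
[20] ef ff ff e0 → 0xefffffe0
  top 5b → 0x1d → goto [J]
  imm@[26:0]=0x7ffffe0 (s27→-32) ⇒ -32

movi %r6, 12401968; movi %r2, 9327997; movi %r6, 11853819; goto -32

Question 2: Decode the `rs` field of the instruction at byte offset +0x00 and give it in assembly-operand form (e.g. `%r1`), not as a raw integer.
@+00  big-endian(5b a0 00 00) = 0x5ba00000
  opcode bits[31:27]=0xb: xor/RR
  [26:24] rd=3 = %r3
  [23:21] rs=5 = %r5

%r5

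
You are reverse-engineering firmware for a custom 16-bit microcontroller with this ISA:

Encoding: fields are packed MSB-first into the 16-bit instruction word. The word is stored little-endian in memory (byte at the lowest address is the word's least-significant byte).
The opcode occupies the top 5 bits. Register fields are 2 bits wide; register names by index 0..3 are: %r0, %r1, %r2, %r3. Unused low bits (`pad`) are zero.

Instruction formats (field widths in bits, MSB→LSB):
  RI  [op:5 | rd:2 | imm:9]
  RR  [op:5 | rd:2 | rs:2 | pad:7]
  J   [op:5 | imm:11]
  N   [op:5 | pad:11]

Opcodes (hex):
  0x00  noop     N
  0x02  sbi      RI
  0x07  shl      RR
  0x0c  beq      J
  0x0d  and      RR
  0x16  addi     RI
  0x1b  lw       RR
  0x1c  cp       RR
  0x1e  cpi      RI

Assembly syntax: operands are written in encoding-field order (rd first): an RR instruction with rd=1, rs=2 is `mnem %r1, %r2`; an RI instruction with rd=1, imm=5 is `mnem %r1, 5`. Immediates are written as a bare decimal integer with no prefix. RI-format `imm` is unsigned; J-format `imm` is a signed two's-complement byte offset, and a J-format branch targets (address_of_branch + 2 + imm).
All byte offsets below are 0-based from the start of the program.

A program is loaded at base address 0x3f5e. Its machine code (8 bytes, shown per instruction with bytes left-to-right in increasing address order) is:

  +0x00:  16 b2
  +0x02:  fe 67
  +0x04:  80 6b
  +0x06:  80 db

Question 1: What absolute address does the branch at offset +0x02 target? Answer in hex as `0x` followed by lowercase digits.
+0x02: fe 67 ⇒ word 0x67fe (little)
  op=0x67fe>>11=0xc ⇒ beq (J)
  [10:0] imm=2046 (s11→-2) = -2
  target = base 0x3f5e + off 0x02 + 2 + imm -2 = 0x3f60

0x3f60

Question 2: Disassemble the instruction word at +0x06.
lw %r1, %r3

@+06  little-endian(80 db) = 0xdb80
  opcode bits[15:11]=0x1b: lw/RR
  rd@[10:9]=0x1 ⇒ %r1
  rs@[8:7]=0x3 ⇒ %r3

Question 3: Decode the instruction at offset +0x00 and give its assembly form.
addi %r1, 22

off 0x00: read 16 b2 as little → 0xb216
  opcode bits[15:11]=0x16: addi/RI
  [10:9] rd=1 = %r1
  [8:0] imm=22 = 22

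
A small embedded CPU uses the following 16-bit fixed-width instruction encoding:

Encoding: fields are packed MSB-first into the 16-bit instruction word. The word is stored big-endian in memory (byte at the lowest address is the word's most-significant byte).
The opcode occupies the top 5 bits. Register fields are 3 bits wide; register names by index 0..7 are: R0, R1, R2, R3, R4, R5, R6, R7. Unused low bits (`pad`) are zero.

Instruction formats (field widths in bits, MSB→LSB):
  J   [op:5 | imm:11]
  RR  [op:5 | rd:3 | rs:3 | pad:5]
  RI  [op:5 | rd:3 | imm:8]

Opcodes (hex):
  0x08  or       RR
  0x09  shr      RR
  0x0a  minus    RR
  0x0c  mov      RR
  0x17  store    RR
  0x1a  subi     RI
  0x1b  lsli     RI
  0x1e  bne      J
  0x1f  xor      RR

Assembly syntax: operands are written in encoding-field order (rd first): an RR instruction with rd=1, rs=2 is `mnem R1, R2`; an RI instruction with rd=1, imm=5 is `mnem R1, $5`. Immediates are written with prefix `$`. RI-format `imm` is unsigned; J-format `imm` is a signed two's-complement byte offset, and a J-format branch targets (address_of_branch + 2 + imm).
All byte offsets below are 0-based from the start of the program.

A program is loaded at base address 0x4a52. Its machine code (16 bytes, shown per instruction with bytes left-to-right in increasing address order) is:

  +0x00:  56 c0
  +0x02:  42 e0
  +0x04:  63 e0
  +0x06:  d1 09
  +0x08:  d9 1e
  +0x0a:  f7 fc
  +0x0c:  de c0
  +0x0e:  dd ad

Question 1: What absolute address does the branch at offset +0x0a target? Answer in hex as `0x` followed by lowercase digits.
0x4a5a

[0a] f7 fc → 0xf7fc
  opcode bits[15:11]=0x1e: bne/J
  imm: (w>>0)&0x7ff=0x7fc (s11→-4) → $-4
  target = base 0x4a52 + off 0x0a + 2 + imm -4 = 0x4a5a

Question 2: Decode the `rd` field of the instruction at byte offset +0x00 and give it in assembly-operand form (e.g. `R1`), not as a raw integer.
[00] 56 c0 → 0x56c0
  top 5b → 0xa → minus [RR]
  rd: (w>>8)&0x7=0x6 → R6
  rs: (w>>5)&0x7=0x6 → R6

R6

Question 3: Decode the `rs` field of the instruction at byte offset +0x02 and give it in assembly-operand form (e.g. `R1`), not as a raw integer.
R7

@+02  big-endian(42 e0) = 0x42e0
  opcode bits[15:11]=0x8: or/RR
  rd@[10:8]=0x2 ⇒ R2
  rs@[7:5]=0x7 ⇒ R7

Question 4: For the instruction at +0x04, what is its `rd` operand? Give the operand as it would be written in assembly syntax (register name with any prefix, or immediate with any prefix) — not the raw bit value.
R3

off 0x04: read 63 e0 as big → 0x63e0
  op=0x63e0>>11=0xc ⇒ mov (RR)
  [10:8] rd=3 = R3
  [7:5] rs=7 = R7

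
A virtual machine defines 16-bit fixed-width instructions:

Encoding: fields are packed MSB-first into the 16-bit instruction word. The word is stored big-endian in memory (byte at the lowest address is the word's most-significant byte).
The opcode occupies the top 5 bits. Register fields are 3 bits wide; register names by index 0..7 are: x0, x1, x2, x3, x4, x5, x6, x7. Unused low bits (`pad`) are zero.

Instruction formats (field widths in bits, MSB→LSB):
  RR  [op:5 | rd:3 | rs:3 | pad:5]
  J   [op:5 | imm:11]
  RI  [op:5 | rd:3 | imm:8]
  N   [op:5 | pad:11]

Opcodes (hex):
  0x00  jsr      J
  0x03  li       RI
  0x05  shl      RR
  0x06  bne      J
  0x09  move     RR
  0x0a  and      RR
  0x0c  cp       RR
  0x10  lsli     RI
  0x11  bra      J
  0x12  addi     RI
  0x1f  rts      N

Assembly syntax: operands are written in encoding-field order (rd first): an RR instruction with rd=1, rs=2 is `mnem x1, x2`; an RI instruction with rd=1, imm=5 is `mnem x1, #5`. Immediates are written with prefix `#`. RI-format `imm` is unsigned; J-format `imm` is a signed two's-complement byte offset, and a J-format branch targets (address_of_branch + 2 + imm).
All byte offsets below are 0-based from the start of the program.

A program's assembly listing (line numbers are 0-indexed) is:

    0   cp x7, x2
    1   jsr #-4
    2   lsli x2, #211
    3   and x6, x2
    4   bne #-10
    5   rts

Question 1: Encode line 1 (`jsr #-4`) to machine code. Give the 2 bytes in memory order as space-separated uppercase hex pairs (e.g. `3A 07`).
L1: jsr op=0x0:5|imm=-4:11 ⇒ 0x07fc ⇒ big 07 fc

07 FC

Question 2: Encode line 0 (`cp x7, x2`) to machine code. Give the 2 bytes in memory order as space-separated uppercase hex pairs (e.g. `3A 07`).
L0: cp op=0xc:5|rd=7:3|rs=2:3|pad=0:5 ⇒ 0x6740 ⇒ big 67 40

67 40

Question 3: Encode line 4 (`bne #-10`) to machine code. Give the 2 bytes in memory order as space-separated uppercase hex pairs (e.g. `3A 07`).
L4: bne op=0x6:5|imm=-10:11 ⇒ 0x37f6 ⇒ big 37 f6

37 F6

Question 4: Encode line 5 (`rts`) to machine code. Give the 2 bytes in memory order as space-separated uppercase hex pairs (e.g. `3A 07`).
line 5 (rts): pack op=0x1f:5|pad=0:11 = 0xf800; big→ f8 00

F8 00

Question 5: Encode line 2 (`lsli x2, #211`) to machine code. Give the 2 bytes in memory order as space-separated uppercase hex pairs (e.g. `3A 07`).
82 D3

line 2 (lsli): pack op=0x10:5|rd=2:3|imm=211:8 = 0x82d3; big→ 82 d3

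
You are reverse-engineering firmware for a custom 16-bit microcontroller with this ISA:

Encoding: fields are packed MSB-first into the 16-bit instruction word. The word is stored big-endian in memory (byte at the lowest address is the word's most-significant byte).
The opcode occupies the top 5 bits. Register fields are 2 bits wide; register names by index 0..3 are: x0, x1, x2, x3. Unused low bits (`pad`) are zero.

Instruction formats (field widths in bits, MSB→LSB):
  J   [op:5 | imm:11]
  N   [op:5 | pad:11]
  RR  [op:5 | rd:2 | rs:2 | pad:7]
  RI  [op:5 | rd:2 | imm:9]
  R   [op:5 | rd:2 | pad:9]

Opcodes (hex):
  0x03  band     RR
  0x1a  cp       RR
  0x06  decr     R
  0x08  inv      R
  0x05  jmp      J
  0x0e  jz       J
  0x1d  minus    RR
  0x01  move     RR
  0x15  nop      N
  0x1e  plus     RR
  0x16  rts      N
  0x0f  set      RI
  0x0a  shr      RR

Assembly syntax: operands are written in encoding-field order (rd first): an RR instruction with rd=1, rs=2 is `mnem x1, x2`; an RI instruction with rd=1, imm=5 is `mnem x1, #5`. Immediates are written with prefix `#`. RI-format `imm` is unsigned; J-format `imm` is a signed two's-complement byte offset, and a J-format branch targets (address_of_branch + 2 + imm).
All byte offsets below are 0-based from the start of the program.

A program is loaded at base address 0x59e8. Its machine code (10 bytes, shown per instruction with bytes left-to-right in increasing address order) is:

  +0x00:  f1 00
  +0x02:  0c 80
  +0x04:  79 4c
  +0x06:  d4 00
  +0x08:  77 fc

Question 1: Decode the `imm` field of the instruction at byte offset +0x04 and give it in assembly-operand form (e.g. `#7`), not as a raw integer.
+0x04: 79 4c ⇒ word 0x794c (big)
  op=0x794c>>11=0xf ⇒ set (RI)
  rd@[10:9]=0x0 ⇒ x0
  imm@[8:0]=0x14c ⇒ #332

#332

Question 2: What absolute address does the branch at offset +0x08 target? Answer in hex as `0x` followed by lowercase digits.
0x59ee

off 0x08: read 77 fc as big → 0x77fc
  top 5b → 0xe → jz [J]
  [10:0] imm=2044 (s11→-4) = #-4
  target = base 0x59e8 + off 0x08 + 2 + imm -4 = 0x59ee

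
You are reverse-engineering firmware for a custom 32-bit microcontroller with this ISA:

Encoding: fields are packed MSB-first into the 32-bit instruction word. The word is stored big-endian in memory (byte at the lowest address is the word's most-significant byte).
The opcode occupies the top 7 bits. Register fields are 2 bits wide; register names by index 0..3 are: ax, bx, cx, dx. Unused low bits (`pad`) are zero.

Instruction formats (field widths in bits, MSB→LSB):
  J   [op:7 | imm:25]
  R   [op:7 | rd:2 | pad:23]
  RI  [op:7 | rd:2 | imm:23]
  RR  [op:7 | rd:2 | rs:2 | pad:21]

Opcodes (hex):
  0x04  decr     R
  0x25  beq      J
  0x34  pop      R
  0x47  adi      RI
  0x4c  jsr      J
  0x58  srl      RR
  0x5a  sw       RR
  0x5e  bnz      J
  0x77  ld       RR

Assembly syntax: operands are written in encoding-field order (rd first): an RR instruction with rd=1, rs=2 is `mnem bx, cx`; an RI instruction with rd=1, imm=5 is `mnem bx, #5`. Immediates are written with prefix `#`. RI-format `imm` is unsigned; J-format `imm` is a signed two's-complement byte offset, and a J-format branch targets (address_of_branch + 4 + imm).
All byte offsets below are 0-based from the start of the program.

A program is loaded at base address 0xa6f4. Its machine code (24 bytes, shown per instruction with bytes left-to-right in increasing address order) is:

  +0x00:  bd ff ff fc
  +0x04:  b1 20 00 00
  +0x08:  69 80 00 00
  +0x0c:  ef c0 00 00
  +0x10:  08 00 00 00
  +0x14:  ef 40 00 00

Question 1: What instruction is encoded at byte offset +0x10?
decr ax

@+10  big-endian(08 00 00 00) = 0x08000000
  op=0x08000000>>25=0x4 ⇒ decr (R)
  [24:23] rd=0 = ax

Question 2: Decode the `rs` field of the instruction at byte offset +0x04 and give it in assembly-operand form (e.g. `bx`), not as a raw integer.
bx

@+04  big-endian(b1 20 00 00) = 0xb1200000
  op=0xb1200000>>25=0x58 ⇒ srl (RR)
  rd: (w>>23)&0x3=0x2 → cx
  rs: (w>>21)&0x3=0x1 → bx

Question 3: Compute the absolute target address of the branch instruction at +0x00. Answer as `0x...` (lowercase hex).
0xa6f4

+0x00: bd ff ff fc ⇒ word 0xbdfffffc (big)
  top 7b → 0x5e → bnz [J]
  [24:0] imm=33554428 (s25→-4) = #-4
  target = base 0xa6f4 + off 0x00 + 4 + imm -4 = 0xa6f4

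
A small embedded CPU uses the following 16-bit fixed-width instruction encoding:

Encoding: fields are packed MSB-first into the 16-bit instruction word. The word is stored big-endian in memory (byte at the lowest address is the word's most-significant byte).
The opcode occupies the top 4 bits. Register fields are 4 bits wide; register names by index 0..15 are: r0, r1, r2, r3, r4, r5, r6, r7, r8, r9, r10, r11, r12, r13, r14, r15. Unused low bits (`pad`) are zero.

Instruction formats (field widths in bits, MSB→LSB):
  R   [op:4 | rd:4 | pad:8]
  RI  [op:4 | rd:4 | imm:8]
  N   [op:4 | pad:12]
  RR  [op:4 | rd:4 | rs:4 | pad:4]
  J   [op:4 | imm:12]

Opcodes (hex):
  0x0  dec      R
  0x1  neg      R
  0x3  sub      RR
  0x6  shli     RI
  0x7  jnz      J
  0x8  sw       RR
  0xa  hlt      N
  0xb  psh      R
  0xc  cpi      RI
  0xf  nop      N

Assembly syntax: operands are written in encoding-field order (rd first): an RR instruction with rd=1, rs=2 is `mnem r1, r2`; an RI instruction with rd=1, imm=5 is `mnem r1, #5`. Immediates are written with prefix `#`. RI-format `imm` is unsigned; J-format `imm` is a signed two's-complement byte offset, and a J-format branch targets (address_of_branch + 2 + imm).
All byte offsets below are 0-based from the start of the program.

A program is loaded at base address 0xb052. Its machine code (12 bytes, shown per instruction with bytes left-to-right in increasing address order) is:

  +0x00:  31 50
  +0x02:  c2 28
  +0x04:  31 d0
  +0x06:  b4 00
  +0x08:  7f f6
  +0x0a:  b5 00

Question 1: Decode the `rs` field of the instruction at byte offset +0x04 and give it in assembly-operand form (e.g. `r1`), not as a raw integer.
+0x04: 31 d0 ⇒ word 0x31d0 (big)
  opcode bits[15:12]=0x3: sub/RR
  rd@[11:8]=0x1 ⇒ r1
  rs@[7:4]=0xd ⇒ r13

r13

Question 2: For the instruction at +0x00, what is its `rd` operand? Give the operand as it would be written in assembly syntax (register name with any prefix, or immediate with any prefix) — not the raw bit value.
r1

off 0x00: read 31 50 as big → 0x3150
  top 4b → 0x3 → sub [RR]
  rd: (w>>8)&0xf=0x1 → r1
  rs: (w>>4)&0xf=0x5 → r5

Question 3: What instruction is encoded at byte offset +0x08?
jnz #-10

[08] 7f f6 → 0x7ff6
  opcode bits[15:12]=0x7: jnz/J
  imm: (w>>0)&0xfff=0xff6 (s12→-10) → #-10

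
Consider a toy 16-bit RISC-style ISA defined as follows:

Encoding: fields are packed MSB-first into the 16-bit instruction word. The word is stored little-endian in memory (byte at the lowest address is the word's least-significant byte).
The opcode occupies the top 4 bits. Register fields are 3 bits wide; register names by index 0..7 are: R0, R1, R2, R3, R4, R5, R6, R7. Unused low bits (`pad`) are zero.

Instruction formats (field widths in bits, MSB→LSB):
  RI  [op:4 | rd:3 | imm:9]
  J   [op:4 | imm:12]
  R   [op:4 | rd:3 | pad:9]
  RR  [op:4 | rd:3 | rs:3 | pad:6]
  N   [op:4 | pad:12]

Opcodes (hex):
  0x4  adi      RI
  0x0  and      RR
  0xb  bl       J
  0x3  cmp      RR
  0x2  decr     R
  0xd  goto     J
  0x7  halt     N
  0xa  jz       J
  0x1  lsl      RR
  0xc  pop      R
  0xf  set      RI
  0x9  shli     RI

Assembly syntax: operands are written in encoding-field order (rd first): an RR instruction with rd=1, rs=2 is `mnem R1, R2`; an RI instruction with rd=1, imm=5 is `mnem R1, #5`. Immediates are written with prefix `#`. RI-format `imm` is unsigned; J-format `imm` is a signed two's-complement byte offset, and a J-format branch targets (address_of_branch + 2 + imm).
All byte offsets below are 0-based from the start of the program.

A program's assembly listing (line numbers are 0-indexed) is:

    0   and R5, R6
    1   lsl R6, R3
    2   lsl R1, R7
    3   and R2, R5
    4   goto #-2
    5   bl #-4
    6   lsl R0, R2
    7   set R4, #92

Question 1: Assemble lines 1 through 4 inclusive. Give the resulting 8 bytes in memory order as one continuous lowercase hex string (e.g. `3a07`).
c01cc0134005fedf

1. lsl fields op=0x1:4|rd=6:3|rs=3:3|pad=0:6 → word 1cc0h → c0 1c
2. lsl fields op=0x1:4|rd=1:3|rs=7:3|pad=0:6 → word 13c0h → c0 13
3. and fields op=0x0:4|rd=2:3|rs=5:3|pad=0:6 → word 0540h → 40 05
4. goto fields op=0xd:4|imm=-2:12 → word dffeh → fe df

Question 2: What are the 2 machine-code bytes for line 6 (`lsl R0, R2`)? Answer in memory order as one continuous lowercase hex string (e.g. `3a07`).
8010

L6: lsl op=0x1:4|rd=0:3|rs=2:3|pad=0:6 ⇒ 0x1080 ⇒ little 80 10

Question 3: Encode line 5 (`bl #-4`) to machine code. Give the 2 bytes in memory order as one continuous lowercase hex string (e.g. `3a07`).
fcbf

5. bl fields op=0xb:4|imm=-4:12 → word bffch → fc bf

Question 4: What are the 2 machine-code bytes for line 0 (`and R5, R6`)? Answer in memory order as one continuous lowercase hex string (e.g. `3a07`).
800b

line 0 (and): pack op=0x0:4|rd=5:3|rs=6:3|pad=0:6 = 0x0b80; little→ 80 0b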